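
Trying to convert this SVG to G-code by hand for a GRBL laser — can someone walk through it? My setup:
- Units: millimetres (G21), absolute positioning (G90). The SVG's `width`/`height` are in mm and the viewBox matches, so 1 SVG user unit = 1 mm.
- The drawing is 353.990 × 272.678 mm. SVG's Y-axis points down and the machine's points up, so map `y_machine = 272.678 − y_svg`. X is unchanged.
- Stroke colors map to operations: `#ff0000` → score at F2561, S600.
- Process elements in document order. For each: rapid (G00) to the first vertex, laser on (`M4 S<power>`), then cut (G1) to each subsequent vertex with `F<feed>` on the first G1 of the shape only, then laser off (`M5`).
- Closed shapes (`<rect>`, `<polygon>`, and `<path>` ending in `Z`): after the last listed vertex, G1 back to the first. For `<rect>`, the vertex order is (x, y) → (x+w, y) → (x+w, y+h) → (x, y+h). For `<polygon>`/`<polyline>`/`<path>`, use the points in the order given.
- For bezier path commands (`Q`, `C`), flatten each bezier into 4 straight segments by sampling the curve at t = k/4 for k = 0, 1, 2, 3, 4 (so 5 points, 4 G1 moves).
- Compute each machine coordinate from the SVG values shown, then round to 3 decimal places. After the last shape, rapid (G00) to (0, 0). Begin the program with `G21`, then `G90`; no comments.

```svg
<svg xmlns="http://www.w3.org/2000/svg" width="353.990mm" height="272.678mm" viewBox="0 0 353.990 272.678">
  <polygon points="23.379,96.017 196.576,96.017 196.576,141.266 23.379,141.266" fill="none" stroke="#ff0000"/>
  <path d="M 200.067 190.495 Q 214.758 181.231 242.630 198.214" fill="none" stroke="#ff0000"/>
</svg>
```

viewBox `0 0 353.990 272.678` with mm width/height → 1 unit = 1 mm. Flip: y_m = 272.678 − y_svg.

**Shape 1** — `<polygon>` rectangle, stroke `#ff0000` → score (S600, F2561). Machine vertices: (23.379,176.661) → (196.576,176.661) → (196.576,131.412) → (23.379,131.412) → (23.379,176.661). Closed: final G1 returns to the first vertex.

**Shape 2** — `<path>` quadratic bezier, stroke `#ff0000` → score (S600, F2561). Control points (SVG): P0=(200.067,190.495), P1=(214.758,181.231), P2=(242.630,198.214); sampled at t=k/4. Machine vertices: (200.067,82.183) → (208.236,85.175) → (218.053,84.885) → (229.518,81.315) → (242.630,74.464). Open path.

G21
G90
G00 X23.379 Y176.661
M4 S600
G1 X196.576 Y176.661 F2561
G1 X196.576 Y131.412
G1 X23.379 Y131.412
G1 X23.379 Y176.661
M5
G00 X200.067 Y82.183
M4 S600
G1 X208.236 Y85.175 F2561
G1 X218.053 Y84.885
G1 X229.518 Y81.315
G1 X242.630 Y74.464
M5
G00 X0.000 Y0.000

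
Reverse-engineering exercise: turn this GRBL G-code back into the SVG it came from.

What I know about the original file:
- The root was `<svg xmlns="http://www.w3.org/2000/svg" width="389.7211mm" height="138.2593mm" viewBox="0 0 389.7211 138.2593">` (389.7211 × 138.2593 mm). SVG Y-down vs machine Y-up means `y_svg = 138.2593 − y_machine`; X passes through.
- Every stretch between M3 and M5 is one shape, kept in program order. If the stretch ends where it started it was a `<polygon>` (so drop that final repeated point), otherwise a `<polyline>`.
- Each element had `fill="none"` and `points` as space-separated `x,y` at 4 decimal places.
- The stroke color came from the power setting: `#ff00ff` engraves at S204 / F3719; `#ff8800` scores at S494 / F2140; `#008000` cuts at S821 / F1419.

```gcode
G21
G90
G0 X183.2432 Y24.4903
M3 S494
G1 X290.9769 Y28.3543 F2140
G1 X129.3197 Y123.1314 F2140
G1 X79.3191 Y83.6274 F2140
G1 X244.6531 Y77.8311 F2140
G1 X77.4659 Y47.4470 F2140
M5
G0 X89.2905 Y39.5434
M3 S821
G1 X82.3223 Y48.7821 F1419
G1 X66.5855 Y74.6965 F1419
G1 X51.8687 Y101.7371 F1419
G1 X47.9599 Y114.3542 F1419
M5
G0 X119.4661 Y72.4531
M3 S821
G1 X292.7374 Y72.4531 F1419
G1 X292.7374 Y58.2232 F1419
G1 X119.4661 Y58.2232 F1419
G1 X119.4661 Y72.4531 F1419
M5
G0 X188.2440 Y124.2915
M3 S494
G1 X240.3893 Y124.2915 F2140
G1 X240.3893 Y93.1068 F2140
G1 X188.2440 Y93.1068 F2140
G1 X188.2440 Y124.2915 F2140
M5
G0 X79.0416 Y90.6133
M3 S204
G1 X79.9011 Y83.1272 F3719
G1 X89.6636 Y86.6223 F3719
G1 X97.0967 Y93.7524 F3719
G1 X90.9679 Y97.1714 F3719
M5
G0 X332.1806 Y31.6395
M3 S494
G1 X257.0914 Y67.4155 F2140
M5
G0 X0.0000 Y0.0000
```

<svg xmlns="http://www.w3.org/2000/svg" width="389.7211mm" height="138.2593mm" viewBox="0 0 389.7211 138.2593">
  <polyline points="183.2432,113.7690 290.9769,109.9050 129.3197,15.1279 79.3191,54.6319 244.6531,60.4282 77.4659,90.8123" fill="none" stroke="#ff8800"/>
  <polyline points="89.2905,98.7159 82.3223,89.4772 66.5855,63.5628 51.8687,36.5222 47.9599,23.9051" fill="none" stroke="#008000"/>
  <polygon points="119.4661,65.8062 292.7374,65.8062 292.7374,80.0361 119.4661,80.0361" fill="none" stroke="#008000"/>
  <polygon points="188.2440,13.9678 240.3893,13.9678 240.3893,45.1525 188.2440,45.1525" fill="none" stroke="#ff8800"/>
  <polyline points="79.0416,47.6460 79.9011,55.1321 89.6636,51.6370 97.0967,44.5069 90.9679,41.0879" fill="none" stroke="#ff00ff"/>
  <polyline points="332.1806,106.6198 257.0914,70.8438" fill="none" stroke="#ff8800"/>
</svg>

Machine Y-up, SVG Y-down with viewBox height 138.2593, so y_svg = 138.2593 − y_machine; X carries over.

Run 1: the run's S494 means `#ff8800` (score). The run is open, so emit a `<polyline>` with points (Y-flipped): 183.2432,113.7690 290.9769,109.9050 129.3197,15.1279 79.3191,54.6319 244.6531,60.4282 77.4659,90.8123.

Run 2: S821 ⇒ cut layer `#008000`. The run is open, so emit a `<polyline>` with points (Y-flipped): 89.2905,98.7159 82.3223,89.4772 66.5855,63.5628 51.8687,36.5222 47.9599,23.9051.

Run 3: power S821 maps to stroke `#008000` (cut). The run returns to its start, so emit a `<polygon>` with points (Y-flipped): 119.4661,65.8062 292.7374,65.8062 292.7374,80.0361 119.4661,80.0361.

Run 4: the run's S494 means `#ff8800` (score). The run returns to its start, so emit a `<polygon>` with points (Y-flipped): 188.2440,13.9678 240.3893,13.9678 240.3893,45.1525 188.2440,45.1525.

Run 5: power S204 maps to stroke `#ff00ff` (engrave). The run is open, so emit a `<polyline>` with points (Y-flipped): 79.0416,47.6460 79.9011,55.1321 89.6636,51.6370 97.0967,44.5069 90.9679,41.0879.

Run 6: power S494 maps to stroke `#ff8800` (score). The run is open, so emit a `<polyline>` with points (Y-flipped): 332.1806,106.6198 257.0914,70.8438.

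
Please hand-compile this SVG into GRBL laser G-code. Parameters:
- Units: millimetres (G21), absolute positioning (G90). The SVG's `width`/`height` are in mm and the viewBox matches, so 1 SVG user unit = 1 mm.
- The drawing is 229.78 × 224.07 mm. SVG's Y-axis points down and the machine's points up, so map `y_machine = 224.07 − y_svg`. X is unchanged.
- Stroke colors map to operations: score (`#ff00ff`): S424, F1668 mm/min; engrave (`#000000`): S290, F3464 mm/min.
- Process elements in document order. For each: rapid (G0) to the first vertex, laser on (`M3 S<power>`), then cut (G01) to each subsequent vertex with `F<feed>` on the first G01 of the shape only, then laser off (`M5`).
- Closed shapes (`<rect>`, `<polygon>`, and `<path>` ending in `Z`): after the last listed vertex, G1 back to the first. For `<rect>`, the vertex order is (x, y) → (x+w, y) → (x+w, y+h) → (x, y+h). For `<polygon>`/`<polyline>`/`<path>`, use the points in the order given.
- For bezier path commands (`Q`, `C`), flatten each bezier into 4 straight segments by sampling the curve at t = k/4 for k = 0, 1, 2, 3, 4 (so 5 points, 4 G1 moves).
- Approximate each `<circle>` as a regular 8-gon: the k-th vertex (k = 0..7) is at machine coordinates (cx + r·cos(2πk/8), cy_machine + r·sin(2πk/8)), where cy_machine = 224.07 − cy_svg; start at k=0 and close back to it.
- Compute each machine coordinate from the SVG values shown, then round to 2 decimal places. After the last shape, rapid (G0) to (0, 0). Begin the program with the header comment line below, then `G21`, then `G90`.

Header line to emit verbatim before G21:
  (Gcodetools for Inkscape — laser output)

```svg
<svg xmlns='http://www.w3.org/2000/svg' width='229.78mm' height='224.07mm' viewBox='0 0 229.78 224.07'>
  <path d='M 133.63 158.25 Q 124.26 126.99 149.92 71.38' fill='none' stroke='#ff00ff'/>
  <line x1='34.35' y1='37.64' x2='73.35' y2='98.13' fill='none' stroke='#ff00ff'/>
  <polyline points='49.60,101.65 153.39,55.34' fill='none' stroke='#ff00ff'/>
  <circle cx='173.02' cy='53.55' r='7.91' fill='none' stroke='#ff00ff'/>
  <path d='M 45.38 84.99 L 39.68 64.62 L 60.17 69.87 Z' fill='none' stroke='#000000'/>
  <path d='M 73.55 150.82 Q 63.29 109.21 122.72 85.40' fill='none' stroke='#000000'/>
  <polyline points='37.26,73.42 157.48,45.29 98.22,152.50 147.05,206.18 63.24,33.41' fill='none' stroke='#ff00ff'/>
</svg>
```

(Gcodetools for Inkscape — laser output)
G21
G90
G0 X133.63 Y65.82
M3 S424
G01 X131.13 Y82.97 F1668
G01 X133.02 Y103.17
G01 X139.28 Y126.41
G01 X149.92 Y152.69
M5
G0 X34.35 Y186.43
M3 S424
G01 X73.35 Y125.94 F1668
M5
G0 X49.60 Y122.42
M3 S424
G01 X153.39 Y168.73 F1668
M5
G0 X180.93 Y170.52
M3 S424
G01 X178.61 Y176.11 F1668
G01 X173.02 Y178.43
G01 X167.43 Y176.11
G01 X165.11 Y170.52
G01 X167.43 Y164.93
G01 X173.02 Y162.61
G01 X178.61 Y164.93
G01 X180.93 Y170.52
M5
G0 X45.38 Y139.08
M3 S290
G01 X39.68 Y159.45 F3464
G01 X60.17 Y154.20
G01 X45.38 Y139.08
M5
G0 X73.55 Y73.25
M3 S290
G01 X72.78 Y92.94 F3464
G01 X80.71 Y110.41
G01 X97.36 Y125.65
G01 X122.72 Y138.67
M5
G0 X37.26 Y150.65
M3 S424
G01 X157.48 Y178.78 F1668
G01 X98.22 Y71.57
G01 X147.05 Y17.89
G01 X63.24 Y190.66
M5
G0 X0.00 Y0.00

Since the viewBox matches the mm dimensions, user units are millimetres directly. The only transform is the Y-flip y_m = 224.07 − y_svg.

Shape 1 is a quadratic bezier drawn with `<path>`. Its stroke #ff00ff means score at S424, F1668. After flipping Y the toolpath is (133.63,65.82) → (131.13,82.97) → (133.02,103.17) → (139.28,126.41) → (149.92,152.69).

Shape 2 is a line segment drawn with `<line>`. Its stroke #ff00ff means score at S424, F1668. After flipping Y the toolpath is (34.35,186.43) → (73.35,125.94).

Shape 3 is a line segment drawn with `<polyline>`. Its stroke #ff00ff means score at S424, F1668. After flipping Y the toolpath is (49.60,122.42) → (153.39,168.73).

Shape 4 is a circle drawn with `<circle>`. Its stroke #ff00ff means score at S424, F1668. After flipping Y the toolpath is (180.93,170.52) → (178.61,176.11) → (173.02,178.43) → (167.43,176.11) → (165.11,170.52) → (167.43,164.93) → (173.02,162.61) → (178.61,164.93) → (180.93,170.52), returning to the start.

Shape 5 is a regular polygon drawn with `<path>`. Its stroke #000000 means engrave at S290, F3464. After flipping Y the toolpath is (45.38,139.08) → (39.68,159.45) → (60.17,154.20) → (45.38,139.08), returning to the start.

Shape 6 is a quadratic bezier drawn with `<path>`. Its stroke #000000 means engrave at S290, F3464. After flipping Y the toolpath is (73.55,73.25) → (72.78,92.94) → (80.71,110.41) → (97.36,125.65) → (122.72,138.67).

Shape 7 is a open polyline drawn with `<polyline>`. Its stroke #ff00ff means score at S424, F1668. After flipping Y the toolpath is (37.26,150.65) → (157.48,178.78) → (98.22,71.57) → (147.05,17.89) → (63.24,190.66).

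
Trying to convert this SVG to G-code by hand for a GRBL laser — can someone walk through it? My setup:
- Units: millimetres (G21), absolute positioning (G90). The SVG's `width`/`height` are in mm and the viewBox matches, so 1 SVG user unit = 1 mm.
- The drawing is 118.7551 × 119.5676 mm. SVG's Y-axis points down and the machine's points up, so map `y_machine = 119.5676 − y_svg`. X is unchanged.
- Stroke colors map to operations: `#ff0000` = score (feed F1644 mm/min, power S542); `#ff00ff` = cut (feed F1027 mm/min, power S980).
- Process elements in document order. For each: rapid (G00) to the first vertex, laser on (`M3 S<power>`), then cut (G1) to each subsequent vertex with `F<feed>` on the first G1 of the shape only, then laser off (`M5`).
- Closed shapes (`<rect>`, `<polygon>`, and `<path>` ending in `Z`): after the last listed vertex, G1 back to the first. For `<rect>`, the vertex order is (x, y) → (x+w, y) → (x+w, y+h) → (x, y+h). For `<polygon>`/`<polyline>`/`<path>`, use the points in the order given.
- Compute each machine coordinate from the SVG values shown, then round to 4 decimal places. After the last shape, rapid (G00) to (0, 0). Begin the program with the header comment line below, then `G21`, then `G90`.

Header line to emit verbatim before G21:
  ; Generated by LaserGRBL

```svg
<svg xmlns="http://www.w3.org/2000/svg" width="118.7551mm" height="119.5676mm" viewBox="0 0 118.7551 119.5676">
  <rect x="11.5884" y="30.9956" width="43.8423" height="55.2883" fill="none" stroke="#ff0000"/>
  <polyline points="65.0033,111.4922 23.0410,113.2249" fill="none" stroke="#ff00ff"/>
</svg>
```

Since the viewBox matches the mm dimensions, user units are millimetres directly. The only transform is the Y-flip y_m = 119.5676 − y_svg.

Shape 1 is a rectangle drawn with `<rect>`. Its stroke #ff0000 means score at S542, F1644. After flipping Y the toolpath is (11.5884,88.5720) → (55.4307,88.5720) → (55.4307,33.2837) → (11.5884,33.2837) → (11.5884,88.5720), returning to the start.

Shape 2 is a line segment drawn with `<polyline>`. Its stroke #ff00ff means cut at S980, F1027. After flipping Y the toolpath is (65.0033,8.0754) → (23.0410,6.3427).

; Generated by LaserGRBL
G21
G90
G00 X11.5884 Y88.5720
M3 S542
G1 X55.4307 Y88.5720 F1644
G1 X55.4307 Y33.2837
G1 X11.5884 Y33.2837
G1 X11.5884 Y88.5720
M5
G00 X65.0033 Y8.0754
M3 S980
G1 X23.0410 Y6.3427 F1027
M5
G00 X0.0000 Y0.0000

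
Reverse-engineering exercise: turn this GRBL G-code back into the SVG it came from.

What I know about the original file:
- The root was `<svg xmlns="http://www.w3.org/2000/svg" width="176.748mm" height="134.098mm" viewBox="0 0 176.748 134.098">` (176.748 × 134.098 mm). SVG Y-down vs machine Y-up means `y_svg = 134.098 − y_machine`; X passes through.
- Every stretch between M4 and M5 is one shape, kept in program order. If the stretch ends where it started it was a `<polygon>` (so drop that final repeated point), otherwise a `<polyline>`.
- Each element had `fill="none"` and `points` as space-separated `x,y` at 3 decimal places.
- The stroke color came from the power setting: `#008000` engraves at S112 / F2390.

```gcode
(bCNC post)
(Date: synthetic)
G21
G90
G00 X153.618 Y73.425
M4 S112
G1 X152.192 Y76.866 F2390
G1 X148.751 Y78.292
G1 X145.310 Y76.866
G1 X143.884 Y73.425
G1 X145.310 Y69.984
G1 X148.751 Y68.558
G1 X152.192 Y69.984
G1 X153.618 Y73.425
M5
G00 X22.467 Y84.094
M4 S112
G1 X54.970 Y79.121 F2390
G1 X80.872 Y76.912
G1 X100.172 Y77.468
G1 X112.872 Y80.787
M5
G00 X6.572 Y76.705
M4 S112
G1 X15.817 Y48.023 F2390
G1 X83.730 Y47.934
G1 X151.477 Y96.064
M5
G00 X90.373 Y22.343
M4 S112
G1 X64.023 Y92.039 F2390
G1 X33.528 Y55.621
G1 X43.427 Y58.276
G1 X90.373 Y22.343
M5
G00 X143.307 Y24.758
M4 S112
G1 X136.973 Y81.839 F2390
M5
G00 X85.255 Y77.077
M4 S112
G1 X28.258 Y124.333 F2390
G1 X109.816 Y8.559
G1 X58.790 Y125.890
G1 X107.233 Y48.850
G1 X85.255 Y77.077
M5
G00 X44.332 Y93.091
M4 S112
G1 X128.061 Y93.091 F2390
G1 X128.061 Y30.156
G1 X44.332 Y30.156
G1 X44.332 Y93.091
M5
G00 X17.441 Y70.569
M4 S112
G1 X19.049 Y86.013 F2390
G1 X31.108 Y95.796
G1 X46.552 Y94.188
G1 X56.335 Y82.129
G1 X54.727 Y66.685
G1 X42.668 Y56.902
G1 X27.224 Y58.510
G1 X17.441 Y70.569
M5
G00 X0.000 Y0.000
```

Each laser-on run becomes one SVG element. Flip Y back into SVG space with y_svg = 134.098 − y_machine. Every run uses S112, so all elements get stroke `#008000` (engrave).

Run 1: The run returns to its start, so emit a `<polygon>` with points (Y-flipped): 153.618,60.673 152.192,57.232 148.751,55.806 145.310,57.232 143.884,60.673 145.310,64.114 148.751,65.540 152.192,64.114.

Run 2: The run is open, so emit a `<polyline>` with points (Y-flipped): 22.467,50.004 54.970,54.977 80.872,57.186 100.172,56.630 112.872,53.311.

Run 3: The run is open, so emit a `<polyline>` with points (Y-flipped): 6.572,57.393 15.817,86.075 83.730,86.164 151.477,38.034.

Run 4: The run returns to its start, so emit a `<polygon>` with points (Y-flipped): 90.373,111.755 64.023,42.059 33.528,78.477 43.427,75.822.

Run 5: The run is open, so emit a `<polyline>` with points (Y-flipped): 143.307,109.340 136.973,52.259.

Run 6: The run returns to its start, so emit a `<polygon>` with points (Y-flipped): 85.255,57.021 28.258,9.765 109.816,125.539 58.790,8.208 107.233,85.248.

Run 7: The run returns to its start, so emit a `<polygon>` with points (Y-flipped): 44.332,41.007 128.061,41.007 128.061,103.942 44.332,103.942.

Run 8: The run returns to its start, so emit a `<polygon>` with points (Y-flipped): 17.441,63.529 19.049,48.085 31.108,38.302 46.552,39.910 56.335,51.969 54.727,67.413 42.668,77.196 27.224,75.588.

<svg xmlns="http://www.w3.org/2000/svg" width="176.748mm" height="134.098mm" viewBox="0 0 176.748 134.098">
  <polygon points="153.618,60.673 152.192,57.232 148.751,55.806 145.310,57.232 143.884,60.673 145.310,64.114 148.751,65.540 152.192,64.114" fill="none" stroke="#008000"/>
  <polyline points="22.467,50.004 54.970,54.977 80.872,57.186 100.172,56.630 112.872,53.311" fill="none" stroke="#008000"/>
  <polyline points="6.572,57.393 15.817,86.075 83.730,86.164 151.477,38.034" fill="none" stroke="#008000"/>
  <polygon points="90.373,111.755 64.023,42.059 33.528,78.477 43.427,75.822" fill="none" stroke="#008000"/>
  <polyline points="143.307,109.340 136.973,52.259" fill="none" stroke="#008000"/>
  <polygon points="85.255,57.021 28.258,9.765 109.816,125.539 58.790,8.208 107.233,85.248" fill="none" stroke="#008000"/>
  <polygon points="44.332,41.007 128.061,41.007 128.061,103.942 44.332,103.942" fill="none" stroke="#008000"/>
  <polygon points="17.441,63.529 19.049,48.085 31.108,38.302 46.552,39.910 56.335,51.969 54.727,67.413 42.668,77.196 27.224,75.588" fill="none" stroke="#008000"/>
</svg>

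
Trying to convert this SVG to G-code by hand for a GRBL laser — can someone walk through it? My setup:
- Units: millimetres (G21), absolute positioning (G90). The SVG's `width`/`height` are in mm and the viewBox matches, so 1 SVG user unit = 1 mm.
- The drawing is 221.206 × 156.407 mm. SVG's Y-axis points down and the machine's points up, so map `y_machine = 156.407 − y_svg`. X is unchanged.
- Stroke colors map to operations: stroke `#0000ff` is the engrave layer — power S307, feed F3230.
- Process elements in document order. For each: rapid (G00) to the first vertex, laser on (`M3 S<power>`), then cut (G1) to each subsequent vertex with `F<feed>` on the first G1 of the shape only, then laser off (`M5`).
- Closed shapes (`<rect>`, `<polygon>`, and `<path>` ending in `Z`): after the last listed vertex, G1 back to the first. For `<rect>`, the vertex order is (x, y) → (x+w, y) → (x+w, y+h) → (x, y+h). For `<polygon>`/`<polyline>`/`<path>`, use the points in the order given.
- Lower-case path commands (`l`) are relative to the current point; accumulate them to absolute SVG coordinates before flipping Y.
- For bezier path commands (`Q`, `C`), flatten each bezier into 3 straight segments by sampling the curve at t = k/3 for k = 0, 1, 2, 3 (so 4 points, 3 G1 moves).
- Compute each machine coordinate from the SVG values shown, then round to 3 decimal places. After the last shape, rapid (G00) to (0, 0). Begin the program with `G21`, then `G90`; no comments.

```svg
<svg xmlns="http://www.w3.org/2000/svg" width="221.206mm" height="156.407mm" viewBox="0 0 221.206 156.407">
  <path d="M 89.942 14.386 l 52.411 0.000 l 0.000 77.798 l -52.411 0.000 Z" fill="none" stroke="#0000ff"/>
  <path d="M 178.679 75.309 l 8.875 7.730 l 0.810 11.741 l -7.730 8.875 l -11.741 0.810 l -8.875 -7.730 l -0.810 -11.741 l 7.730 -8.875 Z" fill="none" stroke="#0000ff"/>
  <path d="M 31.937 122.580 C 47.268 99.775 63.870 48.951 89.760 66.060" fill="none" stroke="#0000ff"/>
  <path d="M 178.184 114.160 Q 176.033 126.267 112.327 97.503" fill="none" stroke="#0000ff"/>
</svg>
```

1 u = 1 mm; y_m = 156.407 − y.

[1] `<path>` rectangle, #0000ff→engrave S307 F3230: (89.942,142.021) → (142.353,142.021) → (142.353,64.223) → (89.942,64.223) → (89.942,142.021) (closed)

[2] `<path>` regular polygon, #0000ff→engrave S307 F3230: (178.679,81.098) → (187.554,73.368) → (188.364,61.627) → (180.634,52.752) → (168.893,51.942) → (160.018,59.672) → (159.208,71.413) → (166.938,80.288) → (178.679,81.098) (closed)

[3] `<path>` cubic bezier, #0000ff→engrave S307 F3230: (31.937,33.827) → (47.989,62.418) → (66.669,88.365) → (89.760,90.347)

[4] `<path>` quadratic bezier, #0000ff→engrave S307 F3230: (178.184,42.247) → (169.911,38.717) → (147.958,44.269) → (112.327,58.904)

G21
G90
G00 X89.942 Y142.021
M3 S307
G1 X142.353 Y142.021 F3230
G1 X142.353 Y64.223
G1 X89.942 Y64.223
G1 X89.942 Y142.021
M5
G00 X178.679 Y81.098
M3 S307
G1 X187.554 Y73.368 F3230
G1 X188.364 Y61.627
G1 X180.634 Y52.752
G1 X168.893 Y51.942
G1 X160.018 Y59.672
G1 X159.208 Y71.413
G1 X166.938 Y80.288
G1 X178.679 Y81.098
M5
G00 X31.937 Y33.827
M3 S307
G1 X47.989 Y62.418 F3230
G1 X66.669 Y88.365
G1 X89.760 Y90.347
M5
G00 X178.184 Y42.247
M3 S307
G1 X169.911 Y38.717 F3230
G1 X147.958 Y44.269
G1 X112.327 Y58.904
M5
G00 X0.000 Y0.000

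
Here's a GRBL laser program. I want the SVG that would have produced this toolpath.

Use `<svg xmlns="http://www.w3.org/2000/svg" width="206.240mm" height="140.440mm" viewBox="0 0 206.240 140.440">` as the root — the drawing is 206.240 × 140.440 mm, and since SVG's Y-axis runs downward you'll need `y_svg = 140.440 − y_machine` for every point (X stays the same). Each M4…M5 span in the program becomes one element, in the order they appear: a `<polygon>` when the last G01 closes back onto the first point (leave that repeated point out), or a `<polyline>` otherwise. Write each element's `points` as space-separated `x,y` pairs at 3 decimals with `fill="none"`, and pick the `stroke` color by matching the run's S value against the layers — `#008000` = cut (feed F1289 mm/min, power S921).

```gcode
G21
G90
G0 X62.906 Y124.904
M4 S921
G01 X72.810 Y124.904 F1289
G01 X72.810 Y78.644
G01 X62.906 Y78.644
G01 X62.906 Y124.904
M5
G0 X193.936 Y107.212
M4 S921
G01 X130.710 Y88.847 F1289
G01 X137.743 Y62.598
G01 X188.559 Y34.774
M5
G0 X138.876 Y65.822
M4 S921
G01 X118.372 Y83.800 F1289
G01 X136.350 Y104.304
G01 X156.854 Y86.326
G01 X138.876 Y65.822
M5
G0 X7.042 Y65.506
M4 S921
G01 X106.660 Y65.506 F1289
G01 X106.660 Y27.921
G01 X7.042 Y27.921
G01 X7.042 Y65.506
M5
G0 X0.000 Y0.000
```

<svg xmlns="http://www.w3.org/2000/svg" width="206.240mm" height="140.440mm" viewBox="0 0 206.240 140.440">
  <polygon points="62.906,15.536 72.810,15.536 72.810,61.796 62.906,61.796" fill="none" stroke="#008000"/>
  <polyline points="193.936,33.228 130.710,51.593 137.743,77.842 188.559,105.666" fill="none" stroke="#008000"/>
  <polygon points="138.876,74.618 118.372,56.640 136.350,36.136 156.854,54.114" fill="none" stroke="#008000"/>
  <polygon points="7.042,74.934 106.660,74.934 106.660,112.519 7.042,112.519" fill="none" stroke="#008000"/>
</svg>

Each laser-on run becomes one SVG element. Flip Y back into SVG space with y_svg = 140.440 − y_machine. Every run uses S921, so all elements get stroke `#008000` (cut).

Run 1: The run returns to its start, so emit a `<polygon>` with points (Y-flipped): 62.906,15.536 72.810,15.536 72.810,61.796 62.906,61.796.

Run 2: The run is open, so emit a `<polyline>` with points (Y-flipped): 193.936,33.228 130.710,51.593 137.743,77.842 188.559,105.666.

Run 3: The run returns to its start, so emit a `<polygon>` with points (Y-flipped): 138.876,74.618 118.372,56.640 136.350,36.136 156.854,54.114.

Run 4: The run returns to its start, so emit a `<polygon>` with points (Y-flipped): 7.042,74.934 106.660,74.934 106.660,112.519 7.042,112.519.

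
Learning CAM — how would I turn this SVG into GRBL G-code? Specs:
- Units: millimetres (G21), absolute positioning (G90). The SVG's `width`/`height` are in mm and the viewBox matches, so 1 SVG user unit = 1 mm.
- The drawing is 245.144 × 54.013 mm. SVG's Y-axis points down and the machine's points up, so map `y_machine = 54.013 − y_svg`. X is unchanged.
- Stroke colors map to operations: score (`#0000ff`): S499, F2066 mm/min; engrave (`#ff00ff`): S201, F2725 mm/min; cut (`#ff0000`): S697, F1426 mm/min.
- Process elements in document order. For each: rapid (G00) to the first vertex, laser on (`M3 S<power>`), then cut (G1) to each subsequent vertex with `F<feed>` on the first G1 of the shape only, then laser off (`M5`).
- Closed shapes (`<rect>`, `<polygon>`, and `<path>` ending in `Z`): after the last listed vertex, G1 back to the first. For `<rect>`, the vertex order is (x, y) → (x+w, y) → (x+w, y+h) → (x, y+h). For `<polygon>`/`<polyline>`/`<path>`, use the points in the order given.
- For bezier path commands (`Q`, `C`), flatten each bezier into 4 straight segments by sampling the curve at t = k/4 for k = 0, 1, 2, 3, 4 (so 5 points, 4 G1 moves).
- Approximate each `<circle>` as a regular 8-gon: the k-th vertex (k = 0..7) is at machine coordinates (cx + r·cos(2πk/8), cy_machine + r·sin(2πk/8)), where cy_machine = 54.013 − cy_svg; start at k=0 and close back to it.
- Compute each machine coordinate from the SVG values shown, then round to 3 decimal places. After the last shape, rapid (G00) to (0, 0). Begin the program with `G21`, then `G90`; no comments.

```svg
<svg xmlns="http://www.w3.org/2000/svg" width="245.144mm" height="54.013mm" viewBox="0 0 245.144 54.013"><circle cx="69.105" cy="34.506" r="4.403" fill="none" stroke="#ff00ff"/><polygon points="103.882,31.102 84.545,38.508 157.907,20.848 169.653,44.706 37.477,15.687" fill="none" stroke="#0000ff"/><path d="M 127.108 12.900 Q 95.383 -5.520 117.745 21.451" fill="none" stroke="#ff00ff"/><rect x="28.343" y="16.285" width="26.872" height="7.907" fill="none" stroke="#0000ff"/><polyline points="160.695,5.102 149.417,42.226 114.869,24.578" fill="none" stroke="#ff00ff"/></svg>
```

viewBox `0 0 245.144 54.013` with mm width/height → 1 unit = 1 mm. Flip: y_m = 54.013 − y_svg.

**Shape 1** — `<circle>` circle, stroke `#ff00ff` → engrave (S201, F2725). Machine vertices: (73.508,19.507) → (72.218,22.620) → (69.105,23.910) → (65.992,22.620) → (64.702,19.507) → (65.992,16.394) → (69.105,15.104) → (72.218,16.394) → (73.508,19.507). Closed: final G1 returns to the first vertex.

**Shape 2** — `<polygon>` closed polygon, stroke `#0000ff` → score (S499, F2066). Machine vertices: (103.882,22.911) → (84.545,15.505) → (157.907,33.165) → (169.653,9.307) → (37.477,38.326) → (103.882,22.911). Closed: final G1 returns to the first vertex.

**Shape 3** — `<path>` quadratic bezier, stroke `#ff00ff` → engrave (S201, F2725). Control points (SVG): P0=(127.108,12.900), P1=(95.383,-5.520), P2=(117.745,21.451); sampled at t=k/4. Machine vertices: (127.108,41.113) → (114.626,47.486) → (108.905,48.185) → (109.944,43.211) → (117.745,32.562). Open path.

**Shape 4** — `<rect>` rectangle, stroke `#0000ff` → score (S499, F2066). Machine vertices: (28.343,37.728) → (55.215,37.728) → (55.215,29.821) → (28.343,29.821) → (28.343,37.728). Closed: final G1 returns to the first vertex.

**Shape 5** — `<polyline>` open polyline, stroke `#ff00ff` → engrave (S201, F2725). Machine vertices: (160.695,48.911) → (149.417,11.787) → (114.869,29.435). Open path.

G21
G90
G00 X73.508 Y19.507
M3 S201
G1 X72.218 Y22.620 F2725
G1 X69.105 Y23.910
G1 X65.992 Y22.620
G1 X64.702 Y19.507
G1 X65.992 Y16.394
G1 X69.105 Y15.104
G1 X72.218 Y16.394
G1 X73.508 Y19.507
M5
G00 X103.882 Y22.911
M3 S499
G1 X84.545 Y15.505 F2066
G1 X157.907 Y33.165
G1 X169.653 Y9.307
G1 X37.477 Y38.326
G1 X103.882 Y22.911
M5
G00 X127.108 Y41.113
M3 S201
G1 X114.626 Y47.486 F2725
G1 X108.905 Y48.185
G1 X109.944 Y43.211
G1 X117.745 Y32.562
M5
G00 X28.343 Y37.728
M3 S499
G1 X55.215 Y37.728 F2066
G1 X55.215 Y29.821
G1 X28.343 Y29.821
G1 X28.343 Y37.728
M5
G00 X160.695 Y48.911
M3 S201
G1 X149.417 Y11.787 F2725
G1 X114.869 Y29.435
M5
G00 X0.000 Y0.000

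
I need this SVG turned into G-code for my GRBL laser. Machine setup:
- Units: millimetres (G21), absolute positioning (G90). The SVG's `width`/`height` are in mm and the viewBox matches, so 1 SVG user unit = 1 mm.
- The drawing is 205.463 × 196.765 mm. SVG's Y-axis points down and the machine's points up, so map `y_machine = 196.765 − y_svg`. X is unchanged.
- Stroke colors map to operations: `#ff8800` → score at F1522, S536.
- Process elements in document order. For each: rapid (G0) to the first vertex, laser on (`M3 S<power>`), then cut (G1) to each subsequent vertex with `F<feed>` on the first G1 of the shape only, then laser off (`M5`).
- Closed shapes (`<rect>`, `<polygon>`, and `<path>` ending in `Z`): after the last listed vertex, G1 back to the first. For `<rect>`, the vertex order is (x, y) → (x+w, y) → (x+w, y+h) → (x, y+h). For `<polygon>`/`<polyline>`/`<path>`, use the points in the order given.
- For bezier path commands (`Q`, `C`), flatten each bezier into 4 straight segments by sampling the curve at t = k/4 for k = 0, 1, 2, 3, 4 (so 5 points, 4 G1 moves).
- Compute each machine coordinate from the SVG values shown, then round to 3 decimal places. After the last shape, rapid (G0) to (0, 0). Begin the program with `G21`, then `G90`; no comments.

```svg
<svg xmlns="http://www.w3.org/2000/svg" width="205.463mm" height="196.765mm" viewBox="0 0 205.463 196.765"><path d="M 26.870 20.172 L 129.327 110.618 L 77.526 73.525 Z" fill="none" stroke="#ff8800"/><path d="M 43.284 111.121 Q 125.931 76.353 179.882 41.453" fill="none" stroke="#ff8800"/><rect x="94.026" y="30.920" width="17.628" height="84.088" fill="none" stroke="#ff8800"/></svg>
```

G21
G90
G0 X26.870 Y176.593
M3 S536
G1 X129.327 Y86.147 F1522
G1 X77.526 Y123.240
G1 X26.870 Y176.593
M5
G0 X43.284 Y85.644
M3 S536
G1 X82.814 Y103.036 F1522
G1 X118.757 Y120.445
G1 X151.113 Y137.870
G1 X179.882 Y155.312
M5
G0 X94.026 Y165.845
M3 S536
G1 X111.654 Y165.845 F1522
G1 X111.654 Y81.757
G1 X94.026 Y81.757
G1 X94.026 Y165.845
M5
G0 X0.000 Y0.000

viewBox `0 0 205.463 196.765` with mm width/height → 1 unit = 1 mm. Flip: y_m = 196.765 − y_svg.

**Shape 1** — `<path>` closed polygon, stroke `#ff8800` → score (S536, F1522). Machine vertices: (26.870,176.593) → (129.327,86.147) → (77.526,123.240) → (26.870,176.593). Closed: final G1 returns to the first vertex.

**Shape 2** — `<path>` quadratic bezier, stroke `#ff8800` → score (S536, F1522). Control points (SVG): P0=(43.284,111.121), P1=(125.931,76.353), P2=(179.882,41.453); sampled at t=k/4. Machine vertices: (43.284,85.644) → (82.814,103.036) → (118.757,120.445) → (151.113,137.870) → (179.882,155.312). Open path.

**Shape 3** — `<rect>` rectangle, stroke `#ff8800` → score (S536, F1522). Machine vertices: (94.026,165.845) → (111.654,165.845) → (111.654,81.757) → (94.026,81.757) → (94.026,165.845). Closed: final G1 returns to the first vertex.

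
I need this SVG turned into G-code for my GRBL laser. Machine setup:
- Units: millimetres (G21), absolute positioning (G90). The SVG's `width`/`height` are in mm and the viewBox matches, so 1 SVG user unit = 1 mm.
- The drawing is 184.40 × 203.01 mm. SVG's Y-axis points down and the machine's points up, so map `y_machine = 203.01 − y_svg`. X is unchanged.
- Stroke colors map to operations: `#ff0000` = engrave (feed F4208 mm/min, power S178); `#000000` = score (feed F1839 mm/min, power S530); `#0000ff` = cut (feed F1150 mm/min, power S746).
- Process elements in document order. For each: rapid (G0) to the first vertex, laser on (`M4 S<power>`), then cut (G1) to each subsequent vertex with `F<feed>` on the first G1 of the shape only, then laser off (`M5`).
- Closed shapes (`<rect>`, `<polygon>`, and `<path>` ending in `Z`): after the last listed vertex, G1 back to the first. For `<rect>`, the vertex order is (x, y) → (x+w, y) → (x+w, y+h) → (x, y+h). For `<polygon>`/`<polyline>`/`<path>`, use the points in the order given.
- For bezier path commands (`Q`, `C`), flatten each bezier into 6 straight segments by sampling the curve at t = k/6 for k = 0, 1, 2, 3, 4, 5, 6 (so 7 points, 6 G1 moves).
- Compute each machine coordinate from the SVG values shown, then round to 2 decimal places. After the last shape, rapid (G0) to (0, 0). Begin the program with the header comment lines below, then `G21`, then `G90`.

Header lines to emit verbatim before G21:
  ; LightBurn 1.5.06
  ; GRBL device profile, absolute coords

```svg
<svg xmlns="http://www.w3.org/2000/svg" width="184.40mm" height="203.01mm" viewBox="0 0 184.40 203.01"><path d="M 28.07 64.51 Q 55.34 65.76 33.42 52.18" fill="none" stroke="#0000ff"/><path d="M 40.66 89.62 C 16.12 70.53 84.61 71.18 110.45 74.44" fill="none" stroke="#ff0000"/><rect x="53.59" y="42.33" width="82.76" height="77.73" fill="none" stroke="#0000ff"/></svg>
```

; LightBurn 1.5.06
; GRBL device profile, absolute coords
G21
G90
G0 X28.07 Y138.50
M4 S746
G1 X35.79 Y138.50 F1150
G1 X40.78 Y139.31
G1 X43.04 Y140.96
G1 X42.57 Y143.42
G1 X39.36 Y146.72
G1 X33.42 Y150.83
M5
G0 X40.66 Y113.39
M4 S178
G1 X35.51 Y121.37 F4208
G1 X42.10 Y126.53
G1 X56.66 Y129.36
G1 X75.42 Y130.33
G1 X94.60 Y129.90
G1 X110.45 Y128.57
M5
G0 X53.59 Y160.68
M4 S746
G1 X136.35 Y160.68 F1150
G1 X136.35 Y82.95
G1 X53.59 Y82.95
G1 X53.59 Y160.68
M5
G0 X0.00 Y0.00

Since the viewBox matches the mm dimensions, user units are millimetres directly. The only transform is the Y-flip y_m = 203.01 − y_svg.

Shape 1 is a quadratic bezier drawn with `<path>`. Its stroke #0000ff means cut at S746, F1150. After flipping Y the toolpath is (28.07,138.50) → (35.79,138.50) → (40.78,139.31) → (43.04,140.96) → (42.57,143.42) → (39.36,146.72) → (33.42,150.83).

Shape 2 is a cubic bezier drawn with `<path>`. Its stroke #ff0000 means engrave at S178, F4208. After flipping Y the toolpath is (40.66,113.39) → (35.51,121.37) → (42.10,126.53) → (56.66,129.36) → (75.42,130.33) → (94.60,129.90) → (110.45,128.57).

Shape 3 is a rectangle drawn with `<rect>`. Its stroke #0000ff means cut at S746, F1150. After flipping Y the toolpath is (53.59,160.68) → (136.35,160.68) → (136.35,82.95) → (53.59,82.95) → (53.59,160.68), returning to the start.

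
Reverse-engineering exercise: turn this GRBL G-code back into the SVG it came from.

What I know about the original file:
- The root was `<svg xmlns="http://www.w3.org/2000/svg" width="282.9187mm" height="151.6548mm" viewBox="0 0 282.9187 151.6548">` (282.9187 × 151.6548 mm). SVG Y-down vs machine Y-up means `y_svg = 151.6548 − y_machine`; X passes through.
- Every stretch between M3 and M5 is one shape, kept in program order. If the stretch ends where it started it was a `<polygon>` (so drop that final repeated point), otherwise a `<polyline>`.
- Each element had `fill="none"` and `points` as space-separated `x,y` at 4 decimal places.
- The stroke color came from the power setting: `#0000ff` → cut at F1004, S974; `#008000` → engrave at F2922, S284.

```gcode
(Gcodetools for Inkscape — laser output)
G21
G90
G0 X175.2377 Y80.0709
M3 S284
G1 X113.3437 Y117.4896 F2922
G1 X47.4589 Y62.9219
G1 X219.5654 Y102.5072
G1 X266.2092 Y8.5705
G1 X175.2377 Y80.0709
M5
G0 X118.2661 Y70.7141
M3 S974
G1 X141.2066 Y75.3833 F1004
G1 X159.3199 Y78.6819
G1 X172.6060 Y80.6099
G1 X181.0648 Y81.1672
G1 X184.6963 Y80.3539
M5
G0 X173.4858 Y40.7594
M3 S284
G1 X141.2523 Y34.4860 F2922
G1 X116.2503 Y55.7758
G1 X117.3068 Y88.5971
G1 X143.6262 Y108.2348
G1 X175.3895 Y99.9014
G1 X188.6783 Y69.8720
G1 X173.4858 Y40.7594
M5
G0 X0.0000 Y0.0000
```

y_svg = 151.6548 − y_m.

[1] S284→`#008000` (engrave); closed run; points: 175.2377,71.5839 113.3437,34.1652 47.4589,88.7329 219.5654,49.1476 266.2092,143.0843

[2] S974→`#0000ff` (cut); open run; points: 118.2661,80.9407 141.2066,76.2715 159.3199,72.9729 172.6060,71.0449 181.0648,70.4876 184.6963,71.3009

[3] S284→`#008000` (engrave); closed run; points: 173.4858,110.8954 141.2523,117.1688 116.2503,95.8790 117.3068,63.0577 143.6262,43.4200 175.3895,51.7534 188.6783,81.7828

<svg xmlns="http://www.w3.org/2000/svg" width="282.9187mm" height="151.6548mm" viewBox="0 0 282.9187 151.6548">
  <polygon points="175.2377,71.5839 113.3437,34.1652 47.4589,88.7329 219.5654,49.1476 266.2092,143.0843" fill="none" stroke="#008000"/>
  <polyline points="118.2661,80.9407 141.2066,76.2715 159.3199,72.9729 172.6060,71.0449 181.0648,70.4876 184.6963,71.3009" fill="none" stroke="#0000ff"/>
  <polygon points="173.4858,110.8954 141.2523,117.1688 116.2503,95.8790 117.3068,63.0577 143.6262,43.4200 175.3895,51.7534 188.6783,81.7828" fill="none" stroke="#008000"/>
</svg>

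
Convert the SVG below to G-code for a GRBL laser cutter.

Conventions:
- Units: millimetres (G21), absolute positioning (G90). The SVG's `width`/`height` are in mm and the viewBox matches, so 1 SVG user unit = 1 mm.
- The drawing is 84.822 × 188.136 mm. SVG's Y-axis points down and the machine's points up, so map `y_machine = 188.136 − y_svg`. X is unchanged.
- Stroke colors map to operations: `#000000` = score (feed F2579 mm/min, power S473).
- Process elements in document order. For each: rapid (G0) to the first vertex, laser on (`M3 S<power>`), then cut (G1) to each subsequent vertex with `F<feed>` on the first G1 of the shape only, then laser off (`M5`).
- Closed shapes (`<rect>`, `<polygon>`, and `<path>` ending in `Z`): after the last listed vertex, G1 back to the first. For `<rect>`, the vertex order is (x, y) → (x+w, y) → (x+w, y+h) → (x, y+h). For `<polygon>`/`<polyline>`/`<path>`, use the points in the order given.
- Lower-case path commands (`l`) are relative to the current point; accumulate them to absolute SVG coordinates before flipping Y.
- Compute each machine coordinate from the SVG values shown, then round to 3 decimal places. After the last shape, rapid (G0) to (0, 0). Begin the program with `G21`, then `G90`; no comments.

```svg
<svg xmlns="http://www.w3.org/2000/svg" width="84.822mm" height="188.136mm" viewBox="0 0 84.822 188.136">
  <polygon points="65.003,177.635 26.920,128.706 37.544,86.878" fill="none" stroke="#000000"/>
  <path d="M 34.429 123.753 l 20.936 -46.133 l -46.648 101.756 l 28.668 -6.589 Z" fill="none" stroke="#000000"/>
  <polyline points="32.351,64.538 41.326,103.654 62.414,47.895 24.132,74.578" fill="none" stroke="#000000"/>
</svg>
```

Since the viewBox matches the mm dimensions, user units are millimetres directly. The only transform is the Y-flip y_m = 188.136 − y_svg.

Shape 1 is a closed polygon drawn with `<polygon>`. Its stroke #000000 means score at S473, F2579. After flipping Y the toolpath is (65.003,10.501) → (26.920,59.430) → (37.544,101.258) → (65.003,10.501), returning to the start.

Shape 2 is a closed polygon drawn with `<path>`. Its stroke #000000 means score at S473, F2579. After flipping Y the toolpath is (34.429,64.383) → (55.365,110.516) → (8.717,8.760) → (37.385,15.349) → (34.429,64.383), returning to the start.

Shape 3 is a open polyline drawn with `<polyline>`. Its stroke #000000 means score at S473, F2579. After flipping Y the toolpath is (32.351,123.598) → (41.326,84.482) → (62.414,140.241) → (24.132,113.558).

G21
G90
G0 X65.003 Y10.501
M3 S473
G1 X26.920 Y59.430 F2579
G1 X37.544 Y101.258
G1 X65.003 Y10.501
M5
G0 X34.429 Y64.383
M3 S473
G1 X55.365 Y110.516 F2579
G1 X8.717 Y8.760
G1 X37.385 Y15.349
G1 X34.429 Y64.383
M5
G0 X32.351 Y123.598
M3 S473
G1 X41.326 Y84.482 F2579
G1 X62.414 Y140.241
G1 X24.132 Y113.558
M5
G0 X0.000 Y0.000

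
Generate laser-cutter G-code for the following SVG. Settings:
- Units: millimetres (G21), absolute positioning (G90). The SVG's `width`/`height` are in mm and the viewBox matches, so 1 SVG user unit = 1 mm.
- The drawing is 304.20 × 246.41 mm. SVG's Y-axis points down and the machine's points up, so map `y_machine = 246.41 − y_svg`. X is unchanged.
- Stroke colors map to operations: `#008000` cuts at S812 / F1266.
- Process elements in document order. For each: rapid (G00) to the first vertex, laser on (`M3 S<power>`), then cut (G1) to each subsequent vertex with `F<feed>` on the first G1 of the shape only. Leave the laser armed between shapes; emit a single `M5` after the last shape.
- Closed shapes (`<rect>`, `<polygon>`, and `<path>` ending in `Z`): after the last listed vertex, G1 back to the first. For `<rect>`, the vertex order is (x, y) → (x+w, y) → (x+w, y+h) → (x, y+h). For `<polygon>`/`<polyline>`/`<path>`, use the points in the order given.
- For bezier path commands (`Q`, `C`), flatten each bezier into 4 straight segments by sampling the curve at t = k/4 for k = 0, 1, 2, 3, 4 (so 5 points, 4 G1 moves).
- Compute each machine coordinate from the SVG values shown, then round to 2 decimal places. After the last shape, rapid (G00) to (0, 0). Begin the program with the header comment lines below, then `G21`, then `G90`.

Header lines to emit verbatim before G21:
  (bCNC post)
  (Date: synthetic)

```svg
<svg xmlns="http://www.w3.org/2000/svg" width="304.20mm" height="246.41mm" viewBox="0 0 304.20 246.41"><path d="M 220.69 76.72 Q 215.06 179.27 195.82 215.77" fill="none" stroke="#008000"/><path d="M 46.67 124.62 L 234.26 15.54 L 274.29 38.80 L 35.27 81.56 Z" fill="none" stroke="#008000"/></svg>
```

(bCNC post)
(Date: synthetic)
G21
G90
G00 X220.69 Y169.69
M3 S812
G1 X217.02 Y122.54 F1266
G1 X211.66 Y83.65
G1 X204.59 Y53.02
G1 X195.82 Y30.64
G00 X46.67 Y121.79
M3 S812
G1 X234.26 Y230.87 F1266
G1 X274.29 Y207.61
G1 X35.27 Y164.85
G1 X46.67 Y121.79
M5
G00 X0.00 Y0.00

1 u = 1 mm; y_m = 246.41 − y.

[1] `<path>` quadratic bezier, #008000→cut S812 F1266: (220.69,169.69) → (217.02,122.54) → (211.66,83.65) → (204.59,53.02) → (195.82,30.64)

[2] `<path>` closed polygon, #008000→cut S812 F1266: (46.67,121.79) → (234.26,230.87) → (274.29,207.61) → (35.27,164.85) → (46.67,121.79) (closed)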